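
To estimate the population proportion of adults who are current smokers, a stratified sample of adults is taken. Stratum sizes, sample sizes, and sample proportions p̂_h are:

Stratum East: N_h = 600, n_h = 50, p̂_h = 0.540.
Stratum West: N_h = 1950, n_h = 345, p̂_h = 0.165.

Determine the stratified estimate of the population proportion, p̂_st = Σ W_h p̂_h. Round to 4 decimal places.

p̂_st ≈ 0.2532

N = 2550; stratum weights W_h = N_h/N.
p̂_st = Σ W_h p̂_h = (600·0.540 + 1950·0.165)/2550 = 0.25324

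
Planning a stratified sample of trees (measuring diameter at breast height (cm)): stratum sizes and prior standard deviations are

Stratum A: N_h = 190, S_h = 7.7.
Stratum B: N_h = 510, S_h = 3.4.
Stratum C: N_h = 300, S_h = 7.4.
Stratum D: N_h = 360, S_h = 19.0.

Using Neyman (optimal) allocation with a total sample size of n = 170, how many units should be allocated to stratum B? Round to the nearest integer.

24

Neyman allocation: n_h = n · N_h S_h / Σ N_i S_i, with n = 170.
  stratum A: N_h·S_h = 190·7.7 = 1463.00
  stratum B: N_h·S_h = 510·3.4 = 1734.00
  stratum C: N_h·S_h = 300·7.4 = 2220.00
  stratum D: N_h·S_h = 360·19.0 = 6840.00
Σ N_h S_h = 12257.00
n for stratum B = 170·1734.00/12257.00 = 24.050 → 24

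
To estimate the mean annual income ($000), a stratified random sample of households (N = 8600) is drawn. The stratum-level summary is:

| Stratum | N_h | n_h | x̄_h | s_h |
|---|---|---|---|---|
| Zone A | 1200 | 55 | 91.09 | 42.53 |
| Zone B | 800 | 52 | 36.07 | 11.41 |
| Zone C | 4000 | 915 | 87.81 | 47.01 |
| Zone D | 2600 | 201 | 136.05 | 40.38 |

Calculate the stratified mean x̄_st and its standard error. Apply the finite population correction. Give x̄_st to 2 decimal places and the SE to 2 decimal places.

x̄_st = Σ W_h x̄_h = (1200·91.09 + 800·36.07 + 4000·87.81 + 2600·136.05)/8600 = 98.03884
V̂(x̄_st) = Σ W_h² (1 − n_h/N_h) s_h²/n_h, with W_h = N_h/N and N = 8600:
  stratum Zone A: (1200/8600)²·(1 − 55/1200)·42.53²/55 = 0.610967
  stratum Zone B: (800/8600)²·(1 − 52/800)·11.41²/52 = 0.0202564
  stratum Zone C: (4000/8600)²·(1 − 915/4000)·47.01²/915 = 0.402975
  stratum Zone D: (2600/8600)²·(1 − 201/2600)·40.38²/201 = 0.684137
V̂(x̄_st) = 1.71834
SE(x̄_st) = √1.71834 = 1.31085

x̄_st ≈ 98.04, SE ≈ 1.31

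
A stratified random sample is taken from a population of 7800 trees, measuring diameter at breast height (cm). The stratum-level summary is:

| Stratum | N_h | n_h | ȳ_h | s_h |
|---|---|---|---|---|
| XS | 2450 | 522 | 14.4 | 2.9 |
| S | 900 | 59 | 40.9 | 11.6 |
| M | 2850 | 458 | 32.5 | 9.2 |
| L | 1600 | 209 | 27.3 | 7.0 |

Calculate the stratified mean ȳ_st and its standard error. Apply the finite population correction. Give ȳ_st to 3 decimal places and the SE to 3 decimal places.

ȳ_st ≈ 26.717, SE ≈ 0.243

ȳ_st = Σ W_h ȳ_h = (2450·14.4 + 900·40.9 + 2850·32.5 + 1600·27.3)/7800 = 26.71731
V̂(ȳ_st) = Σ W_h² (1 − n_h/N_h) s_h²/n_h, with W_h = N_h/N and N = 7800:
  stratum XS: (2450/7800)²·(1 − 522/2450)·2.9²/522 = 0.00125086
  stratum S: (900/7800)²·(1 − 59/900)·11.6²/59 = 0.0283735
  stratum M: (2850/7800)²·(1 − 458/2850)·9.2²/458 = 0.0207075
  stratum L: (1600/7800)²·(1 − 209/1600)·7.0²/209 = 0.00857645
V̂(ȳ_st) = 0.0589083
SE(ȳ_st) = √0.0589083 = 0.24271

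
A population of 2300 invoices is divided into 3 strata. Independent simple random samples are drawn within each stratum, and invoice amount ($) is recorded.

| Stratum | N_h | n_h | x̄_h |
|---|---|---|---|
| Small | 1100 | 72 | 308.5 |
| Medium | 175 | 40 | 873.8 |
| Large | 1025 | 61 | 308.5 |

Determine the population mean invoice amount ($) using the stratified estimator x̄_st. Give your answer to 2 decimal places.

N = Σ N_h = 2300. Stratum weights W_h = N_h/N.
x̄_st = (1100·308.5 + 175·873.8 + 1025·308.5) / 2300 = 351.5120

x̄_st ≈ 351.51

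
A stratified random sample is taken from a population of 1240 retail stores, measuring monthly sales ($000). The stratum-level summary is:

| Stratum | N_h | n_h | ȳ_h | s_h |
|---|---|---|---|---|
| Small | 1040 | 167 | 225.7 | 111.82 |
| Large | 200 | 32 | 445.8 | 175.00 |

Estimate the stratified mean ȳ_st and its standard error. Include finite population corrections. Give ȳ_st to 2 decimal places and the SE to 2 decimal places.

ȳ_st ≈ 261.20, SE ≈ 8.07

ȳ_st = Σ W_h ȳ_h = (1040·225.7 + 200·445.8)/1240 = 261.20000
V̂(ȳ_st) = Σ W_h² (1 − n_h/N_h) s_h²/n_h, with W_h = N_h/N and N = 1240:
  stratum Small: (1040/1240)²·(1 − 167/1040)·111.82²/167 = 44.2106
  stratum Large: (200/1240)²·(1 − 32/200)·175.00²/32 = 20.9133
V̂(ȳ_st) = 65.1239
SE(ȳ_st) = √65.1239 = 8.06994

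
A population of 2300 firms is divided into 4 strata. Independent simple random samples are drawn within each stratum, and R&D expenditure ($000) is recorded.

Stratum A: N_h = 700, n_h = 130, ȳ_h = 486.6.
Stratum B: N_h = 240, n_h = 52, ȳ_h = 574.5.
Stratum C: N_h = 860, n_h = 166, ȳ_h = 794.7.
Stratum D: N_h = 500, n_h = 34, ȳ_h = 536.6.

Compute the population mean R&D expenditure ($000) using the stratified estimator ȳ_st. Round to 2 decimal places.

ȳ_st ≈ 621.84

N = Σ N_h = 2300. Stratum weights W_h = N_h/N.
ȳ_st = (700·486.6 + 240·574.5 + 860·794.7 + 500·536.6) / 2300 = 621.8443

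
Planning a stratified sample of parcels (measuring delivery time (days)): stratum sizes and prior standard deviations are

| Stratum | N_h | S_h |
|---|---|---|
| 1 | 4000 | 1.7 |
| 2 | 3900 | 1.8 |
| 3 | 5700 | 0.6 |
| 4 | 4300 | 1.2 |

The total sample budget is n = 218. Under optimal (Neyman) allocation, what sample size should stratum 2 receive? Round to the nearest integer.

68

Neyman allocation: n_h = n · N_h S_h / Σ N_i S_i, with n = 218.
  stratum 1: N_h·S_h = 4000·1.7 = 6800.00
  stratum 2: N_h·S_h = 3900·1.8 = 7020.00
  stratum 3: N_h·S_h = 5700·0.6 = 3420.00
  stratum 4: N_h·S_h = 4300·1.2 = 5160.00
Σ N_h S_h = 22400.00
n for stratum 2 = 218·7020.00/22400.00 = 68.320 → 68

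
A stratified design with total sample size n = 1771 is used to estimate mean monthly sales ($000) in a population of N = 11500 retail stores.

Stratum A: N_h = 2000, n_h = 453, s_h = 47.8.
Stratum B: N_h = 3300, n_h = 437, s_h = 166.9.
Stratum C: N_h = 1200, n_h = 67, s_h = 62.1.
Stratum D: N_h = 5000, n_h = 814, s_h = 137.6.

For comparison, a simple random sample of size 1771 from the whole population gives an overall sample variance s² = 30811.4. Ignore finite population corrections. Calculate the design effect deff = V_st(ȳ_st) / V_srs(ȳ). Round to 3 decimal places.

V̂(ȳ_st) = Σ W_h² s_h²/n_h, with W_h = N_h/N and N = 11500:
  stratum A: (2000/11500)²·47.8²/453 = 0.152553
  stratum B: (3300/11500)²·166.9²/437 = 5.24884
  stratum C: (1200/11500)²·62.1²/67 = 0.626722
  stratum D: (5000/11500)²·137.6²/814 = 4.397
V_st = 10.4251
V_srs = s²/n = 30811.4/1771 = 17.3977
deff = V_st / V_srs = 10.4251/17.3977 = 0.5992

deff ≈ 0.599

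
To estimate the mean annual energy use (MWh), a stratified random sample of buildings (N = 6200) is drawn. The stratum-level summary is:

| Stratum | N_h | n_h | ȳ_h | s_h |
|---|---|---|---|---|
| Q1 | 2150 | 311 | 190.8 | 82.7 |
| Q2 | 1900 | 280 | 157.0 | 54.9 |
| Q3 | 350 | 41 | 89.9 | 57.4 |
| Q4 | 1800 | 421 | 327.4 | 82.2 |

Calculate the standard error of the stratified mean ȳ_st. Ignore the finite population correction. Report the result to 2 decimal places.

SE(ȳ_st) ≈ 2.29

V̂(ȳ_st) = Σ W_h² s_h²/n_h, with W_h = N_h/N and N = 6200:
  stratum Q1: (2150/6200)²·82.7²/311 = 2.6445
  stratum Q2: (1900/6200)²·54.9²/280 = 1.01091
  stratum Q3: (350/6200)²·57.4²/41 = 0.25609
  stratum Q4: (1800/6200)²·82.2²/421 = 1.35277
V̂(ȳ_st) = 5.26427
SE(ȳ_st) = √5.26427 = 2.2944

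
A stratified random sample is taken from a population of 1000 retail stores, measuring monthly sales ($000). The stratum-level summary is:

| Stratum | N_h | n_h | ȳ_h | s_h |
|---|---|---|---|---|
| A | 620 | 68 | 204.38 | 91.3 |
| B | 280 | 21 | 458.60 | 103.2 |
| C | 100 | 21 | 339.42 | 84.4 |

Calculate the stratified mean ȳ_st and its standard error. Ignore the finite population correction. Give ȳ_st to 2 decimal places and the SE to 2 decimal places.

ȳ_st = Σ W_h ȳ_h = (620·204.38 + 280·458.60 + 100·339.42)/1000 = 289.06560
V̂(ȳ_st) = Σ W_h² s_h²/n_h, with W_h = N_h/N and N = 1000:
  stratum A: (620/1000)²·91.3²/68 = 47.1212
  stratum B: (280/1000)²·103.2²/21 = 39.7609
  stratum C: (100/1000)²·84.4²/21 = 3.39208
V̂(ȳ_st) = 90.2741
SE(ȳ_st) = √90.2741 = 9.50127

ȳ_st ≈ 289.07, SE ≈ 9.50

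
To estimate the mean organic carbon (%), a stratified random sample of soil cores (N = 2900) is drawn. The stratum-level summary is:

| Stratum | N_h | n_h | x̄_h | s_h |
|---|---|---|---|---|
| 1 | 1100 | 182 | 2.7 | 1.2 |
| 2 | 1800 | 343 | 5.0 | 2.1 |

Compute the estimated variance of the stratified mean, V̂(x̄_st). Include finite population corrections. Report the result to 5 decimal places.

V̂(x̄_st) = Σ W_h² (1 − n_h/N_h) s_h²/n_h, with W_h = N_h/N and N = 2900:
  stratum 1: (1100/2900)²·(1 − 182/1100)·1.2²/182 = 0.000950015
  stratum 2: (1800/2900)²·(1 − 343/1800)·2.1²/343 = 0.00400941
V̂(x̄_st) = 0.00495943

V̂(x̄_st) ≈ 0.00496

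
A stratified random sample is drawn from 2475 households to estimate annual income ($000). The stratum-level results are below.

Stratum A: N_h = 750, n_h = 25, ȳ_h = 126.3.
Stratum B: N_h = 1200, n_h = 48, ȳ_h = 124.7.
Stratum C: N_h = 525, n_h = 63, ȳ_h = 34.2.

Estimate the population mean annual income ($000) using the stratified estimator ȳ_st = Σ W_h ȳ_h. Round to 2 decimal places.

ȳ_st ≈ 105.99

N = Σ N_h = 2475. Stratum weights W_h = N_h/N.
ȳ_st = (750·126.3 + 1200·124.7 + 525·34.2) / 2475 = 105.9879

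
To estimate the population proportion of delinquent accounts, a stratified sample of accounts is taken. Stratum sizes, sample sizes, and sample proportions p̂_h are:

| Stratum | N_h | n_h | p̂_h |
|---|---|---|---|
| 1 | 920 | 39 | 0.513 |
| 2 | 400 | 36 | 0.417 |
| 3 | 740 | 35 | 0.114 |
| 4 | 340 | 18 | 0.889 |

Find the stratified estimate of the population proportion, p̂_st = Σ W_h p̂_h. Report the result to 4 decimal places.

p̂_st ≈ 0.4272

N = 2400; stratum weights W_h = N_h/N.
p̂_st = Σ W_h p̂_h = (920·0.513 + 400·0.417 + 740·0.114 + 340·0.889)/2400 = 0.42724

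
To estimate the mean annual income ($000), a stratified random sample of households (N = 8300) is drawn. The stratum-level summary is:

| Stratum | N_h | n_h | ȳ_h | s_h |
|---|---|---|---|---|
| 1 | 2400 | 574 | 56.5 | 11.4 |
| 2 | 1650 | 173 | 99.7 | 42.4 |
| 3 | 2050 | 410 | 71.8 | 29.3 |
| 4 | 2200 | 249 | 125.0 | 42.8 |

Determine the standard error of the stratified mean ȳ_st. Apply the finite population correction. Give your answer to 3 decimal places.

SE(ȳ_st) ≈ 0.971

V̂(ȳ_st) = Σ W_h² (1 − n_h/N_h) s_h²/n_h, with W_h = N_h/N and N = 8300:
  stratum 1: (2400/8300)²·(1 − 574/2400)·11.4²/574 = 0.014403
  stratum 2: (1650/8300)²·(1 − 173/1650)·42.4²/173 = 0.367616
  stratum 3: (2050/8300)²·(1 − 410/2050)·29.3²/410 = 0.102186
  stratum 4: (2200/8300)²·(1 − 249/2200)·42.8²/249 = 0.458366
V̂(ȳ_st) = 0.94257
SE(ȳ_st) = √0.94257 = 0.970861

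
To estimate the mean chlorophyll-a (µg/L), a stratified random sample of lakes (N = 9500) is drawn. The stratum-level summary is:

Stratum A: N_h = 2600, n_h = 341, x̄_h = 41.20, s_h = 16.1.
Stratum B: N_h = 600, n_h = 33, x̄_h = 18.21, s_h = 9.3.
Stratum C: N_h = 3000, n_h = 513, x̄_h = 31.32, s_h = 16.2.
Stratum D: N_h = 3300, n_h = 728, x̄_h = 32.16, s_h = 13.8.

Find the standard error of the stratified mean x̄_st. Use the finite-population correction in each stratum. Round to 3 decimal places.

V̂(x̄_st) = Σ W_h² (1 − n_h/N_h) s_h²/n_h, with W_h = N_h/N and N = 9500:
  stratum A: (2600/9500)²·(1 − 341/2600)·16.1²/341 = 0.0494698
  stratum B: (600/9500)²·(1 − 33/600)·9.3²/33 = 0.00987959
  stratum C: (3000/9500)²·(1 − 513/3000)·16.2²/513 = 0.0422924
  stratum D: (3300/9500)²·(1 − 728/3300)·13.8²/728 = 0.0246017
V̂(x̄_st) = 0.126243
SE(x̄_st) = √0.126243 = 0.355308

SE(x̄_st) ≈ 0.355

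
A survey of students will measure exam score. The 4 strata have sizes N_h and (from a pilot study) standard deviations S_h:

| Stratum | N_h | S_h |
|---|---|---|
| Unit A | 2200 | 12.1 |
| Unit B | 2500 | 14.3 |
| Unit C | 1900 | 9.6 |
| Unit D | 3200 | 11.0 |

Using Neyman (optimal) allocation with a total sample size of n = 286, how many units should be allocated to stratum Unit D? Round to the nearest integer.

87

Neyman allocation: n_h = n · N_h S_h / Σ N_i S_i, with n = 286.
  stratum Unit A: N_h·S_h = 2200·12.1 = 26620.00
  stratum Unit B: N_h·S_h = 2500·14.3 = 35750.00
  stratum Unit C: N_h·S_h = 1900·9.6 = 18240.00
  stratum Unit D: N_h·S_h = 3200·11.0 = 35200.00
Σ N_h S_h = 115810.00
n for stratum Unit D = 286·35200.00/115810.00 = 86.929 → 87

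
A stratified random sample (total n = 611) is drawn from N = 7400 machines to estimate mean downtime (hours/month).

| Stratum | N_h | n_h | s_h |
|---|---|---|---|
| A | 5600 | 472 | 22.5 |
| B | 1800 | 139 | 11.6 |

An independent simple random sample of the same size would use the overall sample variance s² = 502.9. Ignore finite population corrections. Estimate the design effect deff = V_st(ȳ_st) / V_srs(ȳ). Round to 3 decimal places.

deff ≈ 0.816

V̂(ȳ_st) = Σ W_h² s_h²/n_h, with W_h = N_h/N and N = 7400:
  stratum A: (5600/7400)²·22.5²/472 = 0.614237
  stratum B: (1800/7400)²·11.6²/139 = 0.0572773
V_st = 0.671514
V_srs = s²/n = 502.9/611 = 0.823077
deff = V_st / V_srs = 0.671514/0.823077 = 0.8159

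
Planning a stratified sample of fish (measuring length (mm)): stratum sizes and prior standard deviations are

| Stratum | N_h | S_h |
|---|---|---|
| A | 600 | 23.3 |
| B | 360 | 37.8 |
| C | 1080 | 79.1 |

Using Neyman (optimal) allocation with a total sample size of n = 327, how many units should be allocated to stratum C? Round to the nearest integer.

Neyman allocation: n_h = n · N_h S_h / Σ N_i S_i, with n = 327.
  stratum A: N_h·S_h = 600·23.3 = 13980.00
  stratum B: N_h·S_h = 360·37.8 = 13608.00
  stratum C: N_h·S_h = 1080·79.1 = 85428.00
Σ N_h S_h = 113016.00
n for stratum C = 327·85428.00/113016.00 = 247.177 → 247

247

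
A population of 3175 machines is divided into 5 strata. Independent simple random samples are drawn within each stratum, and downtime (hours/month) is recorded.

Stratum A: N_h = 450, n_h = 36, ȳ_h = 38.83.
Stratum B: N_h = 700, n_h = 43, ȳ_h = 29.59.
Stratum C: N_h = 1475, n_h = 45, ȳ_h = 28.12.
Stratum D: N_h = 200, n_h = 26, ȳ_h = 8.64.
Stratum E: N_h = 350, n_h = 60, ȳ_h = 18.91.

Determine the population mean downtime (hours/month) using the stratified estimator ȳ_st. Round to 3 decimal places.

ȳ_st ≈ 27.720

N = Σ N_h = 3175. Stratum weights W_h = N_h/N.
ȳ_st = (450·38.83 + 700·29.59 + 1475·28.12 + 200·8.64 + 350·18.91) / 3175 = 27.71969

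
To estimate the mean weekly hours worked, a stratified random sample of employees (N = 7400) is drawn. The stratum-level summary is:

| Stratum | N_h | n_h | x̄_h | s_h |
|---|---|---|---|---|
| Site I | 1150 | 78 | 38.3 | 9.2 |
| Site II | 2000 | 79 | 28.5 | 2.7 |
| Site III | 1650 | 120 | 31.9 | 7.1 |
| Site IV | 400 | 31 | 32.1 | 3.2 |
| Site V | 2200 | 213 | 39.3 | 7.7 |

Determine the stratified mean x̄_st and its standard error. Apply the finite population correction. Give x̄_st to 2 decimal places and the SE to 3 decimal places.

x̄_st ≈ 34.19, SE ≈ 0.271

x̄_st = Σ W_h x̄_h = (1150·38.3 + 2000·28.5 + 1650·31.9 + 400·32.1 + 2200·39.3)/7400 = 34.18649
V̂(x̄_st) = Σ W_h² (1 − n_h/N_h) s_h²/n_h, with W_h = N_h/N and N = 7400:
  stratum Site I: (1150/7400)²·(1 − 78/1150)·9.2²/78 = 0.0244293
  stratum Site II: (2000/7400)²·(1 − 79/2000)·2.7²/79 = 0.00647432
  stratum Site III: (1650/7400)²·(1 − 120/1650)·7.1²/120 = 0.0193663
  stratum Site IV: (400/7400)²·(1 − 31/400)·3.2²/31 = 0.000890351
  stratum Site V: (2200/7400)²·(1 − 213/2200)·7.7²/213 = 0.0222208
V̂(x̄_st) = 0.073381
SE(x̄_st) = √0.073381 = 0.270889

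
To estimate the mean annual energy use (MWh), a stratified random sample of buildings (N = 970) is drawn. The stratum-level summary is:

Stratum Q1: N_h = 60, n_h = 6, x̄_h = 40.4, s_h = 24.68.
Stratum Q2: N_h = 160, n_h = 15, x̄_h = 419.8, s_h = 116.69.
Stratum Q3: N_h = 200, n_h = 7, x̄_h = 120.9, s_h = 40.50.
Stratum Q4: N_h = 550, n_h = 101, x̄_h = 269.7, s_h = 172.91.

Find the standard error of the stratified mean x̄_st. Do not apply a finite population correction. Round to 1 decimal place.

V̂(x̄_st) = Σ W_h² s_h²/n_h, with W_h = N_h/N and N = 970:
  stratum Q1: (60/970)²·24.68²/6 = 0.388417
  stratum Q2: (160/970)²·116.69²/15 = 24.6986
  stratum Q3: (200/970)²·40.50²/7 = 9.96159
  stratum Q4: (550/970)²·172.91²/101 = 95.1702
V̂(x̄_st) = 130.219
SE(x̄_st) = √130.219 = 11.4113

SE(x̄_st) ≈ 11.4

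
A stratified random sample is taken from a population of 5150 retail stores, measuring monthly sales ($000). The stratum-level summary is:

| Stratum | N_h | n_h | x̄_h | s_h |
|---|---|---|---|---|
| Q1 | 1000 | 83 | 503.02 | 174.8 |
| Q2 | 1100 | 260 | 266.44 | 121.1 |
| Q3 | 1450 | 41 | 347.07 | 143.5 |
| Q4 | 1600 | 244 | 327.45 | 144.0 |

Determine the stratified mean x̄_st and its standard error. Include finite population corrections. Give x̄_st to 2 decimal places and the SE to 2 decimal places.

x̄_st ≈ 354.03, SE ≈ 7.77

x̄_st = Σ W_h x̄_h = (1000·503.02 + 1100·266.44 + 1450·347.07 + 1600·327.45)/5150 = 354.03408
V̂(x̄_st) = Σ W_h² (1 − n_h/N_h) s_h²/n_h, with W_h = N_h/N and N = 5150:
  stratum Q1: (1000/5150)²·(1 − 83/1000)·174.8²/83 = 12.728
  stratum Q2: (1100/5150)²·(1 − 260/1100)·121.1²/260 = 1.96504
  stratum Q3: (1450/5150)²·(1 − 41/1450)·143.5²/41 = 38.6887
  stratum Q4: (1600/5150)²·(1 − 244/1600)·144.0²/244 = 6.95185
V̂(x̄_st) = 60.3336
SE(x̄_st) = √60.3336 = 7.76747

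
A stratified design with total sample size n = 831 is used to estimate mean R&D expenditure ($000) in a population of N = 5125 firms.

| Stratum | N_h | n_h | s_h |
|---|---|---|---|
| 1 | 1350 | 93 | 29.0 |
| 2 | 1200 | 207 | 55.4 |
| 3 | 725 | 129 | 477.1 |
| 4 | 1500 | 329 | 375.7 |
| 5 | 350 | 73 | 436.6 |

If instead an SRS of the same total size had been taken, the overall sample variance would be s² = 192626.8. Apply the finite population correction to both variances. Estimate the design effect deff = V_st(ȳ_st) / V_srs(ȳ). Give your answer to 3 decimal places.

V̂(ȳ_st) = Σ W_h² (1 − n_h/N_h) s_h²/n_h, with W_h = N_h/N and N = 5125:
  stratum 1: (1350/5125)²·(1 − 93/1350)·29.0²/93 = 0.584244
  stratum 2: (1200/5125)²·(1 − 207/1200)·55.4²/207 = 0.672654
  stratum 3: (725/5125)²·(1 − 129/725)·477.1²/129 = 29.0286
  stratum 4: (1500/5125)²·(1 − 329/1500)·375.7²/329 = 28.6911
  stratum 5: (350/5125)²·(1 − 73/350)·436.6²/73 = 9.63839
V_st = 68.6149
V_srs = (1 − 831/5125)·192626.8/831 = 194.215
deff = V_st / V_srs = 68.6149/194.215 = 0.3533

deff ≈ 0.353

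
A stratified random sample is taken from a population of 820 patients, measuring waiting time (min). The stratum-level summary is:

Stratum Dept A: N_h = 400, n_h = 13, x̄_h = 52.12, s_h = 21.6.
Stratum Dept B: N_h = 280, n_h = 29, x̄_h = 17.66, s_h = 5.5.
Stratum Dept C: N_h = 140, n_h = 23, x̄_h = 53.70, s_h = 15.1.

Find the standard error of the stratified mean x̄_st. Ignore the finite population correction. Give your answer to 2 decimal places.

SE(x̄_st) ≈ 2.99

V̂(x̄_st) = Σ W_h² s_h²/n_h, with W_h = N_h/N and N = 820:
  stratum Dept A: (400/820)²·21.6²/13 = 8.53997
  stratum Dept B: (280/820)²·5.5²/29 = 0.121623
  stratum Dept C: (140/820)²·15.1²/23 = 0.288971
V̂(x̄_st) = 8.95057
SE(x̄_st) = √8.95057 = 2.99175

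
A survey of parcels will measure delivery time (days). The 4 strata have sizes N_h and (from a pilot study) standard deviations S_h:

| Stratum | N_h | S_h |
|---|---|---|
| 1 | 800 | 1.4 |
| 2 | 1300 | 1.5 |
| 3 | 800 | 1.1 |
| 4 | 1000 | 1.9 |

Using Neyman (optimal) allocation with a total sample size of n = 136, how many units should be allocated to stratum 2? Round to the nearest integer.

45

Neyman allocation: n_h = n · N_h S_h / Σ N_i S_i, with n = 136.
  stratum 1: N_h·S_h = 800·1.4 = 1120.00
  stratum 2: N_h·S_h = 1300·1.5 = 1950.00
  stratum 3: N_h·S_h = 800·1.1 = 880.00
  stratum 4: N_h·S_h = 1000·1.9 = 1900.00
Σ N_h S_h = 5850.00
n for stratum 2 = 136·1950.00/5850.00 = 45.333 → 45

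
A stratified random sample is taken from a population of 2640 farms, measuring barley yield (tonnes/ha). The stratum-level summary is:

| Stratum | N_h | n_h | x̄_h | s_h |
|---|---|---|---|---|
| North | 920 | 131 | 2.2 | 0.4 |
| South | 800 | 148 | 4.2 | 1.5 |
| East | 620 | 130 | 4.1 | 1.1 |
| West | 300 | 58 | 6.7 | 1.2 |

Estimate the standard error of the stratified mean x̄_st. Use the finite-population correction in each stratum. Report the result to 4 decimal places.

SE(x̄_st) ≈ 0.0439

V̂(x̄_st) = Σ W_h² (1 − n_h/N_h) s_h²/n_h, with W_h = N_h/N and N = 2640:
  stratum North: (920/2640)²·(1 − 131/920)·0.4²/131 = 0.000127205
  stratum South: (800/2640)²·(1 − 148/800)·1.5²/148 = 0.00113776
  stratum East: (620/2640)²·(1 − 130/620)·1.1²/130 = 0.000405716
  stratum West: (300/2640)²·(1 − 58/300)·1.2²/58 = 0.000258621
V̂(x̄_st) = 0.0019293
SE(x̄_st) = √0.0019293 = 0.0439238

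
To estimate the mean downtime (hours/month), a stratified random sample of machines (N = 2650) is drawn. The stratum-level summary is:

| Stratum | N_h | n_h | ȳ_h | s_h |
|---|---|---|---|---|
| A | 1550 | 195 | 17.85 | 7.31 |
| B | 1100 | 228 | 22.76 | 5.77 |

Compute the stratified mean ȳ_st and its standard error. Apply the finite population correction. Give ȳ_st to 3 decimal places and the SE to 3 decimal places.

ȳ_st = Σ W_h ȳ_h = (1550·17.85 + 1100·22.76)/2650 = 19.88811
V̂(ȳ_st) = Σ W_h² (1 − n_h/N_h) s_h²/n_h, with W_h = N_h/N and N = 2650:
  stratum A: (1550/2650)²·(1 − 195/1550)·7.31²/195 = 0.0819557
  stratum B: (1100/2650)²·(1 − 228/1100)·5.77²/228 = 0.019945
V̂(ȳ_st) = 0.101901
SE(ȳ_st) = √0.101901 = 0.319219

ȳ_st ≈ 19.888, SE ≈ 0.319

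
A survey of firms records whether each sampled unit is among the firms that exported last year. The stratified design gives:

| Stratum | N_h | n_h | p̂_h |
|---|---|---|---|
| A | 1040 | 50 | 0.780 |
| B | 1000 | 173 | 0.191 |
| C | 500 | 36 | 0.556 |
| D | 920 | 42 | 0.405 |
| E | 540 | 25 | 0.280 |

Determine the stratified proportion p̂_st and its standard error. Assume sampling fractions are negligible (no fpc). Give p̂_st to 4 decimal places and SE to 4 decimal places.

p̂_st ≈ 0.4510, SE ≈ 0.0294

N = 4000; stratum weights W_h = N_h/N.
p̂_st = Σ W_h p̂_h = (1040·0.780 + 1000·0.191 + 500·0.556 + 920·0.405 + 540·0.280)/4000 = 0.45100
V̂(p̂_st) = Σ W_h² p̂_h(1−p̂_h)/(n_h−1):
  stratum A: (1040/4000)²·0.780·0.220/49 = 0.000236738
  stratum B: (1000/4000)²·0.191·0.809/172 = 5.61479e-05
  stratum C: (500/4000)²·0.556·0.444/35 = 0.000110207
  stratum D: (920/4000)²·0.405·0.595/41 = 0.000310917
  stratum E: (540/4000)²·0.280·0.720/24 = 0.00015309
V̂(p̂_st) = 0.0008671; SE = √V̂ = 0.0294466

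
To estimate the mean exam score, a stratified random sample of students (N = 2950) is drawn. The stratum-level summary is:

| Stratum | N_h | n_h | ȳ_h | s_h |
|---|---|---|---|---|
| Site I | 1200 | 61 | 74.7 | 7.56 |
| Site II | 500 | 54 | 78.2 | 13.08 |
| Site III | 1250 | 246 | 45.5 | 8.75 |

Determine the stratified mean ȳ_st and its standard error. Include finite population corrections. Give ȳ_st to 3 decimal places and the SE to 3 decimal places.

ȳ_st ≈ 62.920, SE ≈ 0.523

ȳ_st = Σ W_h ȳ_h = (1200·74.7 + 500·78.2 + 1250·45.5)/2950 = 62.92034
V̂(ȳ_st) = Σ W_h² (1 − n_h/N_h) s_h²/n_h, with W_h = N_h/N and N = 2950:
  stratum Site I: (1200/2950)²·(1 − 61/1200)·7.56²/61 = 0.147155
  stratum Site II: (500/2950)²·(1 − 54/500)·13.08²/54 = 0.0811863
  stratum Site III: (1250/2950)²·(1 − 246/1250)·8.75²/246 = 0.0448829
V̂(ȳ_st) = 0.273224
SE(ȳ_st) = √0.273224 = 0.522708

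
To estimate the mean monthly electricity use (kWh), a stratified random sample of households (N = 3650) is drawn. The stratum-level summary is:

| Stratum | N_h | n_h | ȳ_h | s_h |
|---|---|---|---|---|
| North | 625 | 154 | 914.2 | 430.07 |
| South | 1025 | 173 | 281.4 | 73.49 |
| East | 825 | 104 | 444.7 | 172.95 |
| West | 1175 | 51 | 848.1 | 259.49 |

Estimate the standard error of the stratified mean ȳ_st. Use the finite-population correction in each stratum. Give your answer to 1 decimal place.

V̂(ȳ_st) = Σ W_h² (1 − n_h/N_h) s_h²/n_h, with W_h = N_h/N and N = 3650:
  stratum North: (625/3650)²·(1 − 154/625)·430.07²/154 = 26.5383
  stratum South: (1025/3650)²·(1 − 173/1025)·73.49²/173 = 2.04639
  stratum East: (825/3650)²·(1 − 104/825)·172.95²/104 = 12.8414
  stratum West: (1175/3650)²·(1 − 51/1175)·259.49²/51 = 130.885
V̂(ȳ_st) = 172.311
SE(ȳ_st) = √172.311 = 13.1267

SE(ȳ_st) ≈ 13.1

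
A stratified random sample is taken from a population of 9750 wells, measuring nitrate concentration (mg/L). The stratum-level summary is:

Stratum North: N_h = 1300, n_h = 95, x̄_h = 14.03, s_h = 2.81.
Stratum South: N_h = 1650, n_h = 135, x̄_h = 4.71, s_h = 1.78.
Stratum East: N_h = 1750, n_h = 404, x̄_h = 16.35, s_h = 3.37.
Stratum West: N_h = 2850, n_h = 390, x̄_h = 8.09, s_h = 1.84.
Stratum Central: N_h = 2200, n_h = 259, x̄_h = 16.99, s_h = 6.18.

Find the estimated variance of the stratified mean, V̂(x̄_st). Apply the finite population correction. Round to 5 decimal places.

V̂(x̄_st) ≈ 0.00995

V̂(x̄_st) = Σ W_h² (1 − n_h/N_h) s_h²/n_h, with W_h = N_h/N and N = 9750:
  stratum North: (1300/9750)²·(1 − 95/1300)·2.81²/95 = 0.00136965
  stratum South: (1650/9750)²·(1 − 135/1650)·1.78²/135 = 0.000617154
  stratum East: (1750/9750)²·(1 − 404/1750)·3.37²/404 = 0.00069655
  stratum West: (2850/9750)²·(1 − 390/2850)·1.84²/390 = 0.000640238
  stratum Central: (2200/9750)²·(1 − 259/2200)·6.18²/259 = 0.00662394
V̂(x̄_st) = 0.00994753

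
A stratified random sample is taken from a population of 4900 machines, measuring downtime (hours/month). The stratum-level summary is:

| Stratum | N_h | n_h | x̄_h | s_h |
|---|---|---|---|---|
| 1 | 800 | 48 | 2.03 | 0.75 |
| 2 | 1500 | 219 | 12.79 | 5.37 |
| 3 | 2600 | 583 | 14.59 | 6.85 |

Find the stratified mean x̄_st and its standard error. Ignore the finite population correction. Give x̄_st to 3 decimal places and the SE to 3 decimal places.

x̄_st = Σ W_h x̄_h = (800·2.03 + 1500·12.79 + 2600·14.59)/4900 = 11.98837
V̂(x̄_st) = Σ W_h² s_h²/n_h, with W_h = N_h/N and N = 4900:
  stratum 1: (800/4900)²·0.75²/48 = 0.00031237
  stratum 2: (1500/4900)²·5.37²/219 = 0.0123394
  stratum 3: (2600/4900)²·6.85²/583 = 0.0226604
V̂(x̄_st) = 0.0353122
SE(x̄_st) = √0.0353122 = 0.187915

x̄_st ≈ 11.988, SE ≈ 0.188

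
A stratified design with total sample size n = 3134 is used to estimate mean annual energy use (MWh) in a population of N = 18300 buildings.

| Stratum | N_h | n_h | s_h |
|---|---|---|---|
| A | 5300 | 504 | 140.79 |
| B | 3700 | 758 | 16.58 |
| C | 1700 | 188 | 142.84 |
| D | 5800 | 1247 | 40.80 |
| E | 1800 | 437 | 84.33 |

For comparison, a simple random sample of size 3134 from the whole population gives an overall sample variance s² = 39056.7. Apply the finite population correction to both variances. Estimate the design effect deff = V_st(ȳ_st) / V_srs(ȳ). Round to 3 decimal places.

V̂(ȳ_st) = Σ W_h² (1 − n_h/N_h) s_h²/n_h, with W_h = N_h/N and N = 18300:
  stratum A: (5300/18300)²·(1 − 504/5300)·140.79²/504 = 2.98515
  stratum B: (3700/18300)²·(1 − 758/3700)·16.58²/758 = 0.0117881
  stratum C: (1700/18300)²·(1 − 188/1700)·142.84²/188 = 0.832991
  stratum D: (5800/18300)²·(1 − 1247/5800)·40.80²/1247 = 0.105263
  stratum E: (1800/18300)²·(1 − 437/1800)·84.33²/437 = 0.11922
V_st = 4.05441
V_srs = (1 − 3134/18300)·39056.7/3134 = 10.328
deff = V_st / V_srs = 4.05441/10.328 = 0.3926

deff ≈ 0.393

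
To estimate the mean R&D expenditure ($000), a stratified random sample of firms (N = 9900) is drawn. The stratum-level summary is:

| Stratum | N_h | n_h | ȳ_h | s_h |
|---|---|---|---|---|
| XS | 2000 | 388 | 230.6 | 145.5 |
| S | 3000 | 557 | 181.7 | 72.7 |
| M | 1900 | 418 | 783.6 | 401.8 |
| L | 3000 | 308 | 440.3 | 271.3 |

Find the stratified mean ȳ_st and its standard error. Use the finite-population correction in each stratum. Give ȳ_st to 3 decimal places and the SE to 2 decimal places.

ȳ_st ≈ 385.459, SE ≈ 5.77

ȳ_st = Σ W_h ȳ_h = (2000·230.6 + 3000·181.7 + 1900·783.6 + 3000·440.3)/9900 = 385.45859
V̂(ȳ_st) = Σ W_h² (1 − n_h/N_h) s_h²/n_h, with W_h = N_h/N and N = 9900:
  stratum XS: (2000/9900)²·(1 − 388/2000)·145.5²/388 = 1.79481
  stratum S: (3000/9900)²·(1 − 557/3000)·72.7²/557 = 0.709558
  stratum M: (1900/9900)²·(1 − 418/1900)·401.8²/418 = 11.0962
  stratum L: (3000/9900)²·(1 − 308/3000)·271.3²/308 = 19.6913
V̂(ȳ_st) = 33.2919
SE(ȳ_st) = √33.2919 = 5.76991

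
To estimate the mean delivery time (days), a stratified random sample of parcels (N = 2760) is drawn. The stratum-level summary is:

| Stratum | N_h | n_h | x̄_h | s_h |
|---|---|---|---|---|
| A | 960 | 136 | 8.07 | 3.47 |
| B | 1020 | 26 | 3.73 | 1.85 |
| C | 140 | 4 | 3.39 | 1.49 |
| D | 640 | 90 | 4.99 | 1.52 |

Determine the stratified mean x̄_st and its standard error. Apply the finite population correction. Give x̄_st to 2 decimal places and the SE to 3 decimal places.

x̄_st = Σ W_h x̄_h = (960·8.07 + 1020·3.73 + 140·3.39 + 640·4.99)/2760 = 5.51449
V̂(x̄_st) = Σ W_h² (1 − n_h/N_h) s_h²/n_h, with W_h = N_h/N and N = 2760:
  stratum A: (960/2760)²·(1 − 136/960)·3.47²/136 = 0.00919391
  stratum B: (1020/2760)²·(1 − 26/1020)·1.85²/26 = 0.0175202
  stratum C: (140/2760)²·(1 − 4/140)·1.49²/4 = 0.00138727
  stratum D: (640/2760)²·(1 − 90/640)·1.52²/90 = 0.00118623
V̂(x̄_st) = 0.0292876
SE(x̄_st) = √0.0292876 = 0.171136

x̄_st ≈ 5.51, SE ≈ 0.171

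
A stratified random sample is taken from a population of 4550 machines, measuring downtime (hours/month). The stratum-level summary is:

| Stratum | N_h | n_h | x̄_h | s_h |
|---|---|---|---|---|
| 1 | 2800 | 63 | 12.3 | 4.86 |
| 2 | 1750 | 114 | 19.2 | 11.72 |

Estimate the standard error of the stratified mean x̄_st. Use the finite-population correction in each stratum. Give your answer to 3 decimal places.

SE(x̄_st) ≈ 0.553

V̂(x̄_st) = Σ W_h² (1 − n_h/N_h) s_h²/n_h, with W_h = N_h/N and N = 4550:
  stratum 1: (2800/4550)²·(1 − 63/2800)·4.86²/63 = 0.138785
  stratum 2: (1750/4550)²·(1 − 114/1750)·11.72²/114 = 0.166628
V̂(x̄_st) = 0.305413
SE(x̄_st) = √0.305413 = 0.552642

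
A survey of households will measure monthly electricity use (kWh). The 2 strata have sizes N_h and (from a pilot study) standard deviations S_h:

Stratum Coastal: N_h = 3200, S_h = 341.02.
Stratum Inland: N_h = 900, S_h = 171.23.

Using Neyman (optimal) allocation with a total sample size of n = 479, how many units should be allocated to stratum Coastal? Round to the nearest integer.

420

Neyman allocation: n_h = n · N_h S_h / Σ N_i S_i, with n = 479.
  stratum Coastal: N_h·S_h = 3200·341.02 = 1091264.00
  stratum Inland: N_h·S_h = 900·171.23 = 154107.00
Σ N_h S_h = 1245371.00
n for stratum Coastal = 479·1091264.00/1245371.00 = 419.727 → 420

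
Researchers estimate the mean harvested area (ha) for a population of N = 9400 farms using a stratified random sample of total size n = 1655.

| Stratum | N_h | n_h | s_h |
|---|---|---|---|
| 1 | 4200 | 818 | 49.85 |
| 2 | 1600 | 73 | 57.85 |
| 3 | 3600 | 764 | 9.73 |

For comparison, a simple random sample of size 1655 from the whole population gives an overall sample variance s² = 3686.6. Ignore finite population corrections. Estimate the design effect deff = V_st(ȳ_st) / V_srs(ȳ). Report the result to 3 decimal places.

V̂(ȳ_st) = Σ W_h² s_h²/n_h, with W_h = N_h/N and N = 9400:
  stratum 1: (4200/9400)²·49.85²/818 = 0.606485
  stratum 2: (1600/9400)²·57.85²/73 = 1.32821
  stratum 3: (3600/9400)²·9.73²/764 = 0.0181753
V_st = 1.95287
V_srs = s²/n = 3686.6/1655 = 2.22755
deff = V_st / V_srs = 1.95287/2.22755 = 0.8767

deff ≈ 0.877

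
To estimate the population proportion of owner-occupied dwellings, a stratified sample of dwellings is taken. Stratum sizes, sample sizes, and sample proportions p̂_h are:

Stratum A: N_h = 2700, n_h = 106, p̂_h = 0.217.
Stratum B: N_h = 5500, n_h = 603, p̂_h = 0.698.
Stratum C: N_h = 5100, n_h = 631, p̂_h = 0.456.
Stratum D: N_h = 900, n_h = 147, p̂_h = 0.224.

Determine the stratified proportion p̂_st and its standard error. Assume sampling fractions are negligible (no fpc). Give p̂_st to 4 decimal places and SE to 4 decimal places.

N = 14200; stratum weights W_h = N_h/N.
p̂_st = Σ W_h p̂_h = (2700·0.217 + 5500·0.698 + 5100·0.456 + 900·0.224)/14200 = 0.48958
V̂(p̂_st) = Σ W_h² p̂_h(1−p̂_h)/(n_h−1):
  stratum A: (2700/14200)²·0.217·0.783/105 = 5.85037e-05
  stratum B: (5500/14200)²·0.698·0.302/602 = 5.25309e-05
  stratum C: (5100/14200)²·0.456·0.544/630 = 5.0791e-05
  stratum D: (900/14200)²·0.224·0.776/146 = 4.78261e-06
V̂(p̂_st) = 0.000166608; SE = √V̂ = 0.0129077

p̂_st ≈ 0.4896, SE ≈ 0.0129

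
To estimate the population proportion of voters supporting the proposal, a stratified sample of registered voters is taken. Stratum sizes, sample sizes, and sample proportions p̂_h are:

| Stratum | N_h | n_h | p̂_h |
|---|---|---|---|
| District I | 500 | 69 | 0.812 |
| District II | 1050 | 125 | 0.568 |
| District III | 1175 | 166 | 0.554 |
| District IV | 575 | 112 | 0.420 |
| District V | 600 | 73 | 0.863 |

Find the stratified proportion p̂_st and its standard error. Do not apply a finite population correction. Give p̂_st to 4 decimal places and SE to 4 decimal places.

p̂_st ≈ 0.6186, SE ≈ 0.0201

N = 3900; stratum weights W_h = N_h/N.
p̂_st = Σ W_h p̂_h = (500·0.812 + 1050·0.568 + 1175·0.554 + 575·0.420 + 600·0.863)/3900 = 0.61863
V̂(p̂_st) = Σ W_h² p̂_h(1−p̂_h)/(n_h−1):
  stratum District I: (500/3900)²·0.812·0.188/68 = 3.68991e-05
  stratum District II: (1050/3900)²·0.568·0.432/124 = 0.000143437
  stratum District III: (1175/3900)²·0.554·0.446/165 = 0.000135927
  stratum District IV: (575/3900)²·0.420·0.580/111 = 4.77047e-05
  stratum District V: (600/3900)²·0.863·0.137/72 = 3.88662e-05
V̂(p̂_st) = 0.000402834; SE = √V̂ = 0.0200707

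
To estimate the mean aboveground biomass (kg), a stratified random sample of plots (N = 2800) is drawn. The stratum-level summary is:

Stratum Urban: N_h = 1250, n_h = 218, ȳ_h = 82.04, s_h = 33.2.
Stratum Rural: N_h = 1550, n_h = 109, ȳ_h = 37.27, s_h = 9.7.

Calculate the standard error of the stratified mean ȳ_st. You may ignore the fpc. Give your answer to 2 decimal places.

V̂(ȳ_st) = Σ W_h² s_h²/n_h, with W_h = N_h/N and N = 2800:
  stratum Urban: (1250/2800)²·33.2²/218 = 1.00768
  stratum Rural: (1550/2800)²·9.7²/109 = 0.264524
V̂(ȳ_st) = 1.27221
SE(ȳ_st) = √1.27221 = 1.12792

SE(ȳ_st) ≈ 1.13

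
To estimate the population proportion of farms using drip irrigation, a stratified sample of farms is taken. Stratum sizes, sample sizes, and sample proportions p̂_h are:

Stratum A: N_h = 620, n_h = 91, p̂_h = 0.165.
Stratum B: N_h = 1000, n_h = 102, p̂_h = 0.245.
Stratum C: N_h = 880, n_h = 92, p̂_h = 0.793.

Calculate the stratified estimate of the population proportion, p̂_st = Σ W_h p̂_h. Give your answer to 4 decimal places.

p̂_st ≈ 0.4181

N = 2500; stratum weights W_h = N_h/N.
p̂_st = Σ W_h p̂_h = (620·0.165 + 1000·0.245 + 880·0.793)/2500 = 0.41806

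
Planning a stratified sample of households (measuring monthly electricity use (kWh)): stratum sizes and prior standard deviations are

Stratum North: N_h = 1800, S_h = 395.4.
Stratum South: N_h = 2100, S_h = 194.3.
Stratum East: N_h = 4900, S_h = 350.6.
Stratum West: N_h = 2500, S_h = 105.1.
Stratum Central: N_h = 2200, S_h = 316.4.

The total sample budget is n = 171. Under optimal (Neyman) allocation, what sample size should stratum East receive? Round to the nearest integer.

Neyman allocation: n_h = n · N_h S_h / Σ N_i S_i, with n = 171.
  stratum North: N_h·S_h = 1800·395.4 = 711720.00
  stratum South: N_h·S_h = 2100·194.3 = 408030.00
  stratum East: N_h·S_h = 4900·350.6 = 1717940.00
  stratum West: N_h·S_h = 2500·105.1 = 262750.00
  stratum Central: N_h·S_h = 2200·316.4 = 696080.00
Σ N_h S_h = 3796520.00
n for stratum East = 171·1717940.00/3796520.00 = 77.378 → 77

77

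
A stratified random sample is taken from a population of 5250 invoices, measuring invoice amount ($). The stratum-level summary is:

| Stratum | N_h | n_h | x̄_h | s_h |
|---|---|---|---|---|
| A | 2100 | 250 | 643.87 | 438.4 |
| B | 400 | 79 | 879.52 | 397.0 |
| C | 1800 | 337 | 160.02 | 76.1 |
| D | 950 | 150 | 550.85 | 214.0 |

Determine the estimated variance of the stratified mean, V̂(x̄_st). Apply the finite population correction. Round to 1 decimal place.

V̂(x̄_st) = Σ W_h² (1 − n_h/N_h) s_h²/n_h, with W_h = N_h/N and N = 5250:
  stratum A: (2100/5250)²·(1 − 250/2100)·438.4²/250 = 108.361
  stratum B: (400/5250)²·(1 − 79/400)·397.0²/79 = 9.29395
  stratum C: (1800/5250)²·(1 − 337/1800)·76.1²/337 = 1.64187
  stratum D: (950/5250)²·(1 − 150/950)·214.0²/150 = 8.41843
V̂(x̄_st) = 127.715

V̂(x̄_st) ≈ 127.7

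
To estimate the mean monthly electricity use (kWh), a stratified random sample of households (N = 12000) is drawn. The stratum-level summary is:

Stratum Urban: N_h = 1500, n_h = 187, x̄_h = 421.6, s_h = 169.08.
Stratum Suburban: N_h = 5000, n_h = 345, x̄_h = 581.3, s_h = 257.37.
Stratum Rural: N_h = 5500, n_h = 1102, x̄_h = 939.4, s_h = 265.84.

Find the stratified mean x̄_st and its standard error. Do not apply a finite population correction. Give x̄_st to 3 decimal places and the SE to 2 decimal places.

x̄_st ≈ 725.467, SE ≈ 7.01

x̄_st = Σ W_h x̄_h = (1500·421.6 + 5000·581.3 + 5500·939.4)/12000 = 725.46667
V̂(x̄_st) = Σ W_h² s_h²/n_h, with W_h = N_h/N and N = 12000:
  stratum Urban: (1500/12000)²·169.08²/187 = 2.38871
  stratum Suburban: (5000/12000)²·257.37²/345 = 33.333
  stratum Rural: (5500/12000)²·265.84²/1102 = 13.4717
V̂(x̄_st) = 49.1934
SE(x̄_st) = √49.1934 = 7.0138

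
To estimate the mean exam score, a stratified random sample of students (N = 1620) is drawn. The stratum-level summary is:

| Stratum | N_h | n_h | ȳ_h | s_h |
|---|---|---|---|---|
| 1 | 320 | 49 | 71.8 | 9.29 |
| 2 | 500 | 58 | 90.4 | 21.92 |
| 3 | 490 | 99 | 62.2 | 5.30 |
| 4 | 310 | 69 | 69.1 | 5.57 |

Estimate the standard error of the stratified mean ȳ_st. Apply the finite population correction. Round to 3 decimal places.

SE(ȳ_st) ≈ 0.888

V̂(ȳ_st) = Σ W_h² (1 − n_h/N_h) s_h²/n_h, with W_h = N_h/N and N = 1620:
  stratum 1: (320/1620)²·(1 − 49/320)·9.29²/49 = 0.0582002
  stratum 2: (500/1620)²·(1 − 58/500)·21.92²/58 = 0.697614
  stratum 3: (490/1620)²·(1 − 99/490)·5.30²/99 = 0.0207138
  stratum 4: (310/1620)²·(1 − 69/310)·5.57²/69 = 0.0128
V̂(ȳ_st) = 0.789328
SE(ȳ_st) = √0.789328 = 0.888441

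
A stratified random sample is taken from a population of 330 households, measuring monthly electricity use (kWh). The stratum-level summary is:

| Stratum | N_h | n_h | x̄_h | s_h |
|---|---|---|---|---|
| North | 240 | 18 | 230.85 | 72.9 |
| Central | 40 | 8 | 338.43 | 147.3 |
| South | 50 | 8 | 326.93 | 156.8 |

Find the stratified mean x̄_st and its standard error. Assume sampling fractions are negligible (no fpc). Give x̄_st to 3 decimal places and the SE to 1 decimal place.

x̄_st = Σ W_h x̄_h = (240·230.85 + 40·338.43 + 50·326.93)/330 = 258.44758
V̂(x̄_st) = Σ W_h² s_h²/n_h, with W_h = N_h/N and N = 330:
  stratum North: (240/330)²·72.9²/18 = 156.163
  stratum Central: (40/330)²·147.3²/8 = 39.8481
  stratum South: (50/330)²·156.8²/8 = 70.5528
V̂(x̄_st) = 266.564
SE(x̄_st) = √266.564 = 16.3268

x̄_st ≈ 258.448, SE ≈ 16.3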